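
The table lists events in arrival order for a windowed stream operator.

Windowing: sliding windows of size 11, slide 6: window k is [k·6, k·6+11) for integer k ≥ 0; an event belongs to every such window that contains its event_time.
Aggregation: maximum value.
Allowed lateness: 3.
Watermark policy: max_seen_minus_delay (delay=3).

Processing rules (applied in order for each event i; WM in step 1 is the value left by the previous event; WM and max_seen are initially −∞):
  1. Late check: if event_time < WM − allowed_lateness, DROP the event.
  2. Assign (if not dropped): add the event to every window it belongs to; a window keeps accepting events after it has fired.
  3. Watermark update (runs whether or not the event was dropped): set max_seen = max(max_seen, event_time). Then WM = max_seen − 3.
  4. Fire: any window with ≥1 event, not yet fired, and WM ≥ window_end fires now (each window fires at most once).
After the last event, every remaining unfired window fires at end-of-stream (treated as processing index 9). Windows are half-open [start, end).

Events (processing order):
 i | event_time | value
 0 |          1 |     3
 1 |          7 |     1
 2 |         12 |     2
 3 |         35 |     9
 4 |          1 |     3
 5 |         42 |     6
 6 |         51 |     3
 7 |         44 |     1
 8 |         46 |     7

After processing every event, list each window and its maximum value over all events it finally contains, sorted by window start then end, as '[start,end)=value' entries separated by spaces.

i=0 t=1 v=3: → [0,11); WM=-2
i=1 t=7 v=1: → [6,17),[0,11); WM=4
i=2 t=12 v=2: → [12,23),[6,17); WM=9
i=3 t=35 v=9: → [30,41); WM=32; [0,11) fires=3 [6,17) fires=2 [12,23) fires=2
i=4 t=1 v=3: DROP (t<32-3); WM=32
i=5 t=42 v=6: → [42,53),[36,47); WM=39
i=6 t=51 v=3: → [48,59),[42,53); WM=48; [30,41) fires=9 [36,47) fires=6
i=7 t=44 v=1: DROP (t<48-3); WM=48
i=8 t=46 v=7: → [42,53),[36,47); WM=48

[0,11)=3 [6,17)=2 [12,23)=2 [30,41)=9 [36,47)=7 [42,53)=7 [48,59)=3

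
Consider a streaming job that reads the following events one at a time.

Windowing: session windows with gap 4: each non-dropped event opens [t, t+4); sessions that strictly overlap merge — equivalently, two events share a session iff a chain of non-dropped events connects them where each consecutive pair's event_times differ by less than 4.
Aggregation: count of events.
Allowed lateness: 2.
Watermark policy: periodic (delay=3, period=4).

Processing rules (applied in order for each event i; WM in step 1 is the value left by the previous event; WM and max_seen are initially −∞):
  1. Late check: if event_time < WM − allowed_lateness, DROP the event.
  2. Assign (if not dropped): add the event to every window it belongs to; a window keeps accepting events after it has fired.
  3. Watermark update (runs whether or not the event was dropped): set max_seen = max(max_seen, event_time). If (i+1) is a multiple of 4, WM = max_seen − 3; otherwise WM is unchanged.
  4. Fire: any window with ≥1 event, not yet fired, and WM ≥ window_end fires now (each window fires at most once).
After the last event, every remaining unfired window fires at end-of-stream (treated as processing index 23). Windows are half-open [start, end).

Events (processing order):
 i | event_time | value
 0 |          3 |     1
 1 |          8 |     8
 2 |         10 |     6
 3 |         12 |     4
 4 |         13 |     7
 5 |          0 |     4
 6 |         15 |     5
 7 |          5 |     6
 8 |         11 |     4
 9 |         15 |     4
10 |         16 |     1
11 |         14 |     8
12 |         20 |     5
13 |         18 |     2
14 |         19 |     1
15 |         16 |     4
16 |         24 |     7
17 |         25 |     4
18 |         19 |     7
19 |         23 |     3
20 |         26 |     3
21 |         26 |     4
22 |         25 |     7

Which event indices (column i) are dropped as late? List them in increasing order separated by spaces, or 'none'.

i=0 t=3 v=1: → [3,7); WM=−∞
i=1 t=8 v=8: → [8,12); WM=−∞
i=2 t=10 v=6: → [8,14); WM=−∞
i=3 t=12 v=4: → [8,16); WM=9
i=4 t=13 v=7: → [8,17); WM=9
i=5 t=0 v=4: DROP (t<9-2); WM=9
i=6 t=15 v=5: → [8,19); WM=9
i=7 t=5 v=6: DROP (t<9-2); WM=12
i=8 t=11 v=4: → [8,19); WM=12
i=9 t=15 v=4: → [8,19); WM=12
i=10 t=16 v=1: → [8,20); WM=12
i=11 t=14 v=8: → [8,20); WM=13
i=12 t=20 v=5: → [20,24); WM=13
i=13 t=18 v=2: → [8,24); WM=13
i=14 t=19 v=1: → [8,24); WM=13
i=15 t=16 v=4: → [8,24); WM=17
i=16 t=24 v=7: → [24,28); WM=17
i=17 t=25 v=4: → [24,29); WM=17
i=18 t=19 v=7: → [8,24); WM=17
i=19 t=23 v=3: → [8,29); WM=22
i=20 t=26 v=3: → [8,30); WM=22
i=21 t=26 v=4: → [8,30); WM=22
i=22 t=25 v=7: → [8,30); WM=22

5 7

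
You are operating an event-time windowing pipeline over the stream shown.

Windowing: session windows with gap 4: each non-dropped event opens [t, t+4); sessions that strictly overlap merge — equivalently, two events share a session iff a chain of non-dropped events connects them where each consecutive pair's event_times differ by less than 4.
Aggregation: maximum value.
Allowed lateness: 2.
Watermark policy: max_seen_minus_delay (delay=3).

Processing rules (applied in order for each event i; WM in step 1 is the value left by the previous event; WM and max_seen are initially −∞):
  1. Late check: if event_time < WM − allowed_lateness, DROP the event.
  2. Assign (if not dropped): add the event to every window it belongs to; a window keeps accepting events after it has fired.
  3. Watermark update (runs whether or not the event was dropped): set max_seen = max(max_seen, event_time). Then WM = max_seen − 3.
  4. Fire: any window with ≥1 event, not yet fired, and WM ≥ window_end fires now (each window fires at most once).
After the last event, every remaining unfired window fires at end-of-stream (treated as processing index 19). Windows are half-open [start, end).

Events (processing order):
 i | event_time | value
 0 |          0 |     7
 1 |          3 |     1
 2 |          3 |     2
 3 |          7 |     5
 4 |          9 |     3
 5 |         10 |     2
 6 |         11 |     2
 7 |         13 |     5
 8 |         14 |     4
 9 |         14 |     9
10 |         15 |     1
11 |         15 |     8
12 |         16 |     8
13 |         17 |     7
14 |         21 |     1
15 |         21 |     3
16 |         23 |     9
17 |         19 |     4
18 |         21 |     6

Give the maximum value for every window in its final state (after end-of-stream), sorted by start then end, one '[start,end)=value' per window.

i=0 t=0 v=7: → [0,4); WM=-3
i=1 t=3 v=1: → [0,7); WM=0
i=2 t=3 v=2: → [0,7); WM=0
i=3 t=7 v=5: → [7,11); WM=4
i=4 t=9 v=3: → [7,13); WM=6
i=5 t=10 v=2: → [7,14); WM=7
i=6 t=11 v=2: → [7,15); WM=8
i=7 t=13 v=5: → [7,17); WM=10
i=8 t=14 v=4: → [7,18); WM=11
i=9 t=14 v=9: → [7,18); WM=11
i=10 t=15 v=1: → [7,19); WM=12
i=11 t=15 v=8: → [7,19); WM=12
i=12 t=16 v=8: → [7,20); WM=13
i=13 t=17 v=7: → [7,21); WM=14
i=14 t=21 v=1: → [21,25); WM=18
i=15 t=21 v=3: → [21,25); WM=18
i=16 t=23 v=9: → [21,27); WM=20
i=17 t=19 v=4: → [7,27); WM=20
i=18 t=21 v=6: → [7,27); WM=20

[0,7)=7 [7,27)=9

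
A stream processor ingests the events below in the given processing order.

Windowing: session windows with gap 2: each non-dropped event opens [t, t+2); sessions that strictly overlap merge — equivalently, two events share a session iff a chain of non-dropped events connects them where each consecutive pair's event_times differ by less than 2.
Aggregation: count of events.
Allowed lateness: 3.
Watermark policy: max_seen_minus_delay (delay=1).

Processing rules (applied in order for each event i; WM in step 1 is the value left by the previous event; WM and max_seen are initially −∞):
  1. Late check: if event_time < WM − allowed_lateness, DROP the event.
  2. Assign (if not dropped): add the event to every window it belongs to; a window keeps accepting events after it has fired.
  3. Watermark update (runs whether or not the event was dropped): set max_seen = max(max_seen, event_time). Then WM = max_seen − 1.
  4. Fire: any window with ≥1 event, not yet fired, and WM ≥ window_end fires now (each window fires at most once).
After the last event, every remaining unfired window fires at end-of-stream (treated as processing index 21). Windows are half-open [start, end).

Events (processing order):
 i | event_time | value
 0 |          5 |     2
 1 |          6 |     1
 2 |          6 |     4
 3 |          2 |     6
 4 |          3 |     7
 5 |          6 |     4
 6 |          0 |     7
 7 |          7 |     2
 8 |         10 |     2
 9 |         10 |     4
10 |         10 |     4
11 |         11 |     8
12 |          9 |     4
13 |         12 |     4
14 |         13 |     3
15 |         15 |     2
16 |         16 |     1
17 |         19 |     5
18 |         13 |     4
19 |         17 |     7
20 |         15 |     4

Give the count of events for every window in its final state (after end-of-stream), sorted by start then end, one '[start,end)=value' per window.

[2,5)=2 [5,9)=5 [9,15)=7 [15,19)=4 [19,21)=1

i=0 t=5 v=2: → [5,7); WM=4
i=1 t=6 v=1: → [5,8); WM=5
i=2 t=6 v=4: → [5,8); WM=5
i=3 t=2 v=6: → [2,4); WM=5
i=4 t=3 v=7: → [2,5); WM=5
i=5 t=6 v=4: → [5,8); WM=5
i=6 t=0 v=7: DROP (t<5-3); WM=5
i=7 t=7 v=2: → [5,9); WM=6
i=8 t=10 v=2: → [10,12); WM=9
i=9 t=10 v=4: → [10,12); WM=9
i=10 t=10 v=4: → [10,12); WM=9
i=11 t=11 v=8: → [10,13); WM=10
i=12 t=9 v=4: → [9,13); WM=10
i=13 t=12 v=4: → [9,14); WM=11
i=14 t=13 v=3: → [9,15); WM=12
i=15 t=15 v=2: → [15,17); WM=14
i=16 t=16 v=1: → [15,18); WM=15
i=17 t=19 v=5: → [19,21); WM=18
i=18 t=13 v=4: DROP (t<18-3); WM=18
i=19 t=17 v=7: → [15,19); WM=18
i=20 t=15 v=4: → [15,19); WM=18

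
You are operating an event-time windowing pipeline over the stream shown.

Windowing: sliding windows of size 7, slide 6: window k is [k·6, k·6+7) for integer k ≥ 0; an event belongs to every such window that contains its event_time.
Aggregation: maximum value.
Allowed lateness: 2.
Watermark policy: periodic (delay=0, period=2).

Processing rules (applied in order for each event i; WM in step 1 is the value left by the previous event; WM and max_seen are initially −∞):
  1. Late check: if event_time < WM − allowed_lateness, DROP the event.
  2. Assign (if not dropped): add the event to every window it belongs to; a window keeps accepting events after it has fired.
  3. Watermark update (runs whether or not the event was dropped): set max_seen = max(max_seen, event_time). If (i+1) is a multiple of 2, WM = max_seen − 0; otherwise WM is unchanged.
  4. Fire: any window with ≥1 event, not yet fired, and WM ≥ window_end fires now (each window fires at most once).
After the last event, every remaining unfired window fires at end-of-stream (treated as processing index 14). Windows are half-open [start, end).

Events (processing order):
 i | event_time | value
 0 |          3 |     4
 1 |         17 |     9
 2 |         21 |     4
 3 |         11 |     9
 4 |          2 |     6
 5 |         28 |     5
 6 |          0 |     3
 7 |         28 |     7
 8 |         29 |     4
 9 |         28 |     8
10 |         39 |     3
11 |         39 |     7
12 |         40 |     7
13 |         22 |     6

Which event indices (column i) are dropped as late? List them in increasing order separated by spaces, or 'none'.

3 4 6 13

i=0 t=3 v=4: → [0,7); WM=−∞
i=1 t=17 v=9: → [12,19); WM=17; [0,7) fires=4
i=2 t=21 v=4: → [18,25); WM=17
i=3 t=11 v=9: DROP (t<17-2); WM=21; [12,19) fires=9
i=4 t=2 v=6: DROP (t<21-2); WM=21
i=5 t=28 v=5: → [24,31); WM=28; [18,25) fires=4
i=6 t=0 v=3: DROP (t<28-2); WM=28
i=7 t=28 v=7: → [24,31); WM=28
i=8 t=29 v=4: → [24,31); WM=28
i=9 t=28 v=8: → [24,31); WM=29
i=10 t=39 v=3: → [36,43); WM=29
i=11 t=39 v=7: → [36,43); WM=39; [24,31) fires=8
i=12 t=40 v=7: → [36,43); WM=39
i=13 t=22 v=6: DROP (t<39-2); WM=40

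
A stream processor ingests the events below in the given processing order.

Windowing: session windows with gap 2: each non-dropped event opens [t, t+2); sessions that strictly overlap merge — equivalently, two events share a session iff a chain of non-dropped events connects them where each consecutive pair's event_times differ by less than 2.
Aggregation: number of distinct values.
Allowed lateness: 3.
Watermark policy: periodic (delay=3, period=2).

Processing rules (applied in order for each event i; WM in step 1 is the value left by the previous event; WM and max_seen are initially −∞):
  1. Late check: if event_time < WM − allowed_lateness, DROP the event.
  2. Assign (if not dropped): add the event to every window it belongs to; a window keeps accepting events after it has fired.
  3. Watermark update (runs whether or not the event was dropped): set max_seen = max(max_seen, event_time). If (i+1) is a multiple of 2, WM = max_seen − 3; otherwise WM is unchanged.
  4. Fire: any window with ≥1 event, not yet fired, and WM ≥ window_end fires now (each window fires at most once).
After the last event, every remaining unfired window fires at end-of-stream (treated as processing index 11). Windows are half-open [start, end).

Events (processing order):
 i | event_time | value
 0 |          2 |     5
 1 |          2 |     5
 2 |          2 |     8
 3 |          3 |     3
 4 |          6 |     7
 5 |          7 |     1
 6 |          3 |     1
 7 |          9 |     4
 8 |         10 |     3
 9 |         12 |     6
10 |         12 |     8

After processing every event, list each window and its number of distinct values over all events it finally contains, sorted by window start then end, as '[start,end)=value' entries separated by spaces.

[2,5)=4 [6,9)=2 [9,12)=2 [12,14)=2

i=0 t=2 v=5: → [2,4); WM=−∞
i=1 t=2 v=5: → [2,4); WM=-1
i=2 t=2 v=8: → [2,4); WM=-1
i=3 t=3 v=3: → [2,5); WM=0
i=4 t=6 v=7: → [6,8); WM=0
i=5 t=7 v=1: → [6,9); WM=4
i=6 t=3 v=1: → [2,5); WM=4
i=7 t=9 v=4: → [9,11); WM=6
i=8 t=10 v=3: → [9,12); WM=6
i=9 t=12 v=6: → [12,14); WM=9
i=10 t=12 v=8: → [12,14); WM=9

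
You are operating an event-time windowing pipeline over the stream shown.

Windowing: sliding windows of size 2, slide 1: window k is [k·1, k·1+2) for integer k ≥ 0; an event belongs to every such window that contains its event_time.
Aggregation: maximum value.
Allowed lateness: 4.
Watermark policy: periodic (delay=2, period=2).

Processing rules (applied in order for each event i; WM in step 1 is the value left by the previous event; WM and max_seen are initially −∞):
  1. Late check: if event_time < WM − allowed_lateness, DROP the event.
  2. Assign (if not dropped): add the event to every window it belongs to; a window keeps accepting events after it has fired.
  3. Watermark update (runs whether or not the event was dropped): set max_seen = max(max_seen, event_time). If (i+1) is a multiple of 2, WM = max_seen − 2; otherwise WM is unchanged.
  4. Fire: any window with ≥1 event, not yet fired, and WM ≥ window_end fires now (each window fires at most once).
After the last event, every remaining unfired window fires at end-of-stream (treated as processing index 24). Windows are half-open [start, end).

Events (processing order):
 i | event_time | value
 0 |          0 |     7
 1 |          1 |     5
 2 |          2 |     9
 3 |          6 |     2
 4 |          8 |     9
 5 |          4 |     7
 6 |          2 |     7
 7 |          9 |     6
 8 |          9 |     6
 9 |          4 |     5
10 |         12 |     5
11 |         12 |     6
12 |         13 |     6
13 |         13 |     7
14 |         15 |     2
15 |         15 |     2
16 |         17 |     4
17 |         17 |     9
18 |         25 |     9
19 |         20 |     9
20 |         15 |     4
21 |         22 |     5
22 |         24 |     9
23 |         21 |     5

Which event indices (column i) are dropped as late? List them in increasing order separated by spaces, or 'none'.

i=0 t=0 v=7: → [0,2); WM=−∞
i=1 t=1 v=5: → [1,3),[0,2); WM=-1
i=2 t=2 v=9: → [2,4),[1,3); WM=-1
i=3 t=6 v=2: → [6,8),[5,7); WM=4; [0,2) fires=7 [1,3) fires=9 [2,4) fires=9
i=4 t=8 v=9: → [8,10),[7,9); WM=4
i=5 t=4 v=7: → [4,6),[3,5); WM=6; [3,5) fires=7 [4,6) fires=7
i=6 t=2 v=7: → [2,4),[1,3); WM=6
i=7 t=9 v=6: → [9,11),[8,10); WM=7; [5,7) fires=2
i=8 t=9 v=6: → [9,11),[8,10); WM=7
i=9 t=4 v=5: → [4,6),[3,5); WM=7
i=10 t=12 v=5: → [12,14),[11,13); WM=7
i=11 t=12 v=6: → [12,14),[11,13); WM=10; [6,8) fires=2 [7,9) fires=9 [8,10) fires=9
i=12 t=13 v=6: → [13,15),[12,14); WM=10
i=13 t=13 v=7: → [13,15),[12,14); WM=11; [9,11) fires=6
i=14 t=15 v=2: → [15,17),[14,16); WM=11
i=15 t=15 v=2: → [15,17),[14,16); WM=13; [11,13) fires=6
i=16 t=17 v=4: → [17,19),[16,18); WM=13
i=17 t=17 v=9: → [17,19),[16,18); WM=15; [12,14) fires=7 [13,15) fires=7
i=18 t=25 v=9: → [25,27),[24,26); WM=15
i=19 t=20 v=9: → [20,22),[19,21); WM=23; [14,16) fires=2 [15,17) fires=2 [16,18) fires=9 [17,19) fires=9 [19,21) fires=9 [20,22) fires=9
i=20 t=15 v=4: DROP (t<23-4); WM=23
i=21 t=22 v=5: → [22,24),[21,23); WM=23; [21,23) fires=5
i=22 t=24 v=9: → [24,26),[23,25); WM=23
i=23 t=21 v=5: → [21,23),[20,22); WM=23

20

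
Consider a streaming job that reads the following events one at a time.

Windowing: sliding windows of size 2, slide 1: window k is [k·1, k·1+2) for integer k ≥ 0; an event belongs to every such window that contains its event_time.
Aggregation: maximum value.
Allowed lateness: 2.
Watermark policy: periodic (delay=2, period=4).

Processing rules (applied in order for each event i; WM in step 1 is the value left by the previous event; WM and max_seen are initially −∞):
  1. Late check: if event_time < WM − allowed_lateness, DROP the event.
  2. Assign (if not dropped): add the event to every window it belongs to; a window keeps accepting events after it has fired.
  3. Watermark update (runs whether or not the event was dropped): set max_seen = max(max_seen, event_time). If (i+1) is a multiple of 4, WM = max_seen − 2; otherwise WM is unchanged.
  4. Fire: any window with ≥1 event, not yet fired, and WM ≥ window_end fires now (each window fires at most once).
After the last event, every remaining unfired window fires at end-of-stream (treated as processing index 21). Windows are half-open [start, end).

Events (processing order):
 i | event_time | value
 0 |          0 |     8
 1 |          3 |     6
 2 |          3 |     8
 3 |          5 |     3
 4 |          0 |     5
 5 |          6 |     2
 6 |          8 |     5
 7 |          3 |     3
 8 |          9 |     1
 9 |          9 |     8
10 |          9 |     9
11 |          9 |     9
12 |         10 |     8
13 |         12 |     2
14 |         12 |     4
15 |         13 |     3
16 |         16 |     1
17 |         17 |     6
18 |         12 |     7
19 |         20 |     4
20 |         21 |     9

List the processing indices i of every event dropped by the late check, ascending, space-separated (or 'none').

i=0 t=0 v=8: → [0,2); WM=−∞
i=1 t=3 v=6: → [3,5),[2,4); WM=−∞
i=2 t=3 v=8: → [3,5),[2,4); WM=−∞
i=3 t=5 v=3: → [5,7),[4,6); WM=3; [0,2) fires=8
i=4 t=0 v=5: DROP (t<3-2); WM=3
i=5 t=6 v=2: → [6,8),[5,7); WM=3
i=6 t=8 v=5: → [8,10),[7,9); WM=3
i=7 t=3 v=3: → [3,5),[2,4); WM=6; [2,4) fires=8 [3,5) fires=8 [4,6) fires=3
i=8 t=9 v=1: → [9,11),[8,10); WM=6
i=9 t=9 v=8: → [9,11),[8,10); WM=6
i=10 t=9 v=9: → [9,11),[8,10); WM=6
i=11 t=9 v=9: → [9,11),[8,10); WM=7; [5,7) fires=3
i=12 t=10 v=8: → [10,12),[9,11); WM=7
i=13 t=12 v=2: → [12,14),[11,13); WM=7
i=14 t=12 v=4: → [12,14),[11,13); WM=7
i=15 t=13 v=3: → [13,15),[12,14); WM=11; [6,8) fires=2 [7,9) fires=5 [8,10) fires=9 [9,11) fires=9
i=16 t=16 v=1: → [16,18),[15,17); WM=11
i=17 t=17 v=6: → [17,19),[16,18); WM=11
i=18 t=12 v=7: → [12,14),[11,13); WM=11
i=19 t=20 v=4: → [20,22),[19,21); WM=18; [10,12) fires=8 [11,13) fires=7 [12,14) fires=7 [13,15) fires=3 [15,17) fires=1 [16,18) fires=6
i=20 t=21 v=9: → [21,23),[20,22); WM=18

4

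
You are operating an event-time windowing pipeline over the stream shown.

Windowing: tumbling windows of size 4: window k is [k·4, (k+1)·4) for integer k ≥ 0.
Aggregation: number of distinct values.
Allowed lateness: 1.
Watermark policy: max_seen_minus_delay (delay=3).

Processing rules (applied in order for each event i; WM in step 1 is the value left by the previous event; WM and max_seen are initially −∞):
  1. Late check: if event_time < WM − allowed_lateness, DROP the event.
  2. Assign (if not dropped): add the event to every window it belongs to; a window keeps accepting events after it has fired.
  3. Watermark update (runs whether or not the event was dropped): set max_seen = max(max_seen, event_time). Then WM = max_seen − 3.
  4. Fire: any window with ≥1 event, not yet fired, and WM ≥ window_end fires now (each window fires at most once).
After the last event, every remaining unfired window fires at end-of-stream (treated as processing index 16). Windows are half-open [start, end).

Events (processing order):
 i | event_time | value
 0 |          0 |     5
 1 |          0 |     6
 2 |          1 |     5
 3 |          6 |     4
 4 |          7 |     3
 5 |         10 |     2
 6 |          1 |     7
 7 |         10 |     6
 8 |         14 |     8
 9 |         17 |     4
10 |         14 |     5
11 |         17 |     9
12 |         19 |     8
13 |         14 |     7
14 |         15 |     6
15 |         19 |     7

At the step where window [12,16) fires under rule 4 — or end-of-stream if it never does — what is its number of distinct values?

2

i=0 t=0 v=5: → [0,4); WM=-3
i=1 t=0 v=6: → [0,4); WM=-3
i=2 t=1 v=5: → [0,4); WM=-2
i=3 t=6 v=4: → [4,8); WM=3
i=4 t=7 v=3: → [4,8); WM=4; [0,4) fires=2
i=5 t=10 v=2: → [8,12); WM=7
i=6 t=1 v=7: DROP (t<7-1); WM=7
i=7 t=10 v=6: → [8,12); WM=7
i=8 t=14 v=8: → [12,16); WM=11; [4,8) fires=2
i=9 t=17 v=4: → [16,20); WM=14; [8,12) fires=2
i=10 t=14 v=5: → [12,16); WM=14
i=11 t=17 v=9: → [16,20); WM=14
i=12 t=19 v=8: → [16,20); WM=16; [12,16) fires=2
i=13 t=14 v=7: DROP (t<16-1); WM=16
i=14 t=15 v=6: → [12,16); WM=16
i=15 t=19 v=7: → [16,20); WM=16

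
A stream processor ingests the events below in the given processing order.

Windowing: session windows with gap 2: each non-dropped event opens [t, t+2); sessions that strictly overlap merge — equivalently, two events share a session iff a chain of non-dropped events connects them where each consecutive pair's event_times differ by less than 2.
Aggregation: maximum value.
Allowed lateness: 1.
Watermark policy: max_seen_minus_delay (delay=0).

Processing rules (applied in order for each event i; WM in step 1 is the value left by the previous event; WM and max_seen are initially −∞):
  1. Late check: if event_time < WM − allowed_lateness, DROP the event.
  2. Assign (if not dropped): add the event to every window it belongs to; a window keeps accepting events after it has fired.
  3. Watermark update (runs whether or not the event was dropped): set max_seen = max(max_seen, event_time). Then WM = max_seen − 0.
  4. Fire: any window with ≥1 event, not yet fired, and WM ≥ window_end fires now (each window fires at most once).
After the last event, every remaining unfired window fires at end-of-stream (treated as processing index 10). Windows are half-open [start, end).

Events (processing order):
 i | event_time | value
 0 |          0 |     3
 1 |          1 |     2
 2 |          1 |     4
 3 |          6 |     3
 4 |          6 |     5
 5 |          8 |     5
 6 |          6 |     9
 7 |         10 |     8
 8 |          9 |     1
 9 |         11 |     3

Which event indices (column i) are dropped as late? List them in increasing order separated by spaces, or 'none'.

i=0 t=0 v=3: → [0,2); WM=0
i=1 t=1 v=2: → [0,3); WM=1
i=2 t=1 v=4: → [0,3); WM=1
i=3 t=6 v=3: → [6,8); WM=6
i=4 t=6 v=5: → [6,8); WM=6
i=5 t=8 v=5: → [8,10); WM=8
i=6 t=6 v=9: DROP (t<8-1); WM=8
i=7 t=10 v=8: → [10,12); WM=10
i=8 t=9 v=1: → [8,12); WM=10
i=9 t=11 v=3: → [8,13); WM=11

6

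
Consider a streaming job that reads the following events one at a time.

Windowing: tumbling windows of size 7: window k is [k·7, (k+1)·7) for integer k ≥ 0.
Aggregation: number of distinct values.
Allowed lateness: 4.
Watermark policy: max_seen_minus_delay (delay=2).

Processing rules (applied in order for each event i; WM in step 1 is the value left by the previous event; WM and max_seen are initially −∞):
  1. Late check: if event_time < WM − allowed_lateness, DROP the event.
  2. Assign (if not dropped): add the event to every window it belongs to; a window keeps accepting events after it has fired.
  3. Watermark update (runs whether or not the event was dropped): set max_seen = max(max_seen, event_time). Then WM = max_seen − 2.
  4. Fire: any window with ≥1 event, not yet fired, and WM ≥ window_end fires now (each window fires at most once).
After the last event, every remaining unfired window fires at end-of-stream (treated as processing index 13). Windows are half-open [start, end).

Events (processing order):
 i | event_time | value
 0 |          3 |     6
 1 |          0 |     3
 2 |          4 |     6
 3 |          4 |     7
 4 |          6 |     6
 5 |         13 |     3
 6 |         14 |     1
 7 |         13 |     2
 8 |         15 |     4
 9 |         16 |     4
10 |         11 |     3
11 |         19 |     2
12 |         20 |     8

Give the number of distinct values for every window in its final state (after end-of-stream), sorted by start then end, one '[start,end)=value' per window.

[0,7)=3 [7,14)=2 [14,21)=4

i=0 t=3 v=6: → [0,7); WM=1
i=1 t=0 v=3: → [0,7); WM=1
i=2 t=4 v=6: → [0,7); WM=2
i=3 t=4 v=7: → [0,7); WM=2
i=4 t=6 v=6: → [0,7); WM=4
i=5 t=13 v=3: → [7,14); WM=11; [0,7) fires=3
i=6 t=14 v=1: → [14,21); WM=12
i=7 t=13 v=2: → [7,14); WM=12
i=8 t=15 v=4: → [14,21); WM=13
i=9 t=16 v=4: → [14,21); WM=14; [7,14) fires=2
i=10 t=11 v=3: → [7,14); WM=14
i=11 t=19 v=2: → [14,21); WM=17
i=12 t=20 v=8: → [14,21); WM=18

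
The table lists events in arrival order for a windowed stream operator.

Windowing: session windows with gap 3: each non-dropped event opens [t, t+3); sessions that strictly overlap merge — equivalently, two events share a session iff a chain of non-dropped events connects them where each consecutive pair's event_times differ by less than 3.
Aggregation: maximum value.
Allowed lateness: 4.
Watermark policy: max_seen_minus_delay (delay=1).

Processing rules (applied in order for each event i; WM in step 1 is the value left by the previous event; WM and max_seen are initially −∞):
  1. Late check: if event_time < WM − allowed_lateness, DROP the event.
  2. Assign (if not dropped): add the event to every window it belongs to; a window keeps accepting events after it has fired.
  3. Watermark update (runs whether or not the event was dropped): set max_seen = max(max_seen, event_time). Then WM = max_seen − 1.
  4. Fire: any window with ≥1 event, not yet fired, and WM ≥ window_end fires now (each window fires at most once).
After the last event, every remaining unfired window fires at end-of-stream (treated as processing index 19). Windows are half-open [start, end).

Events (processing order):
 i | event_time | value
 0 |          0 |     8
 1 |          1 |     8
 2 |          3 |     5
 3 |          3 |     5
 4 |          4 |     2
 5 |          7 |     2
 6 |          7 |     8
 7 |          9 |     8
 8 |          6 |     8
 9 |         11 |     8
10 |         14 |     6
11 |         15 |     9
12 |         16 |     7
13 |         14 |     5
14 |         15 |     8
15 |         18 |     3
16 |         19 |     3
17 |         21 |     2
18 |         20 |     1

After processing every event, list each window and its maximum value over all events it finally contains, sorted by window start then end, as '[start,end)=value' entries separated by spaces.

[0,14)=8 [14,24)=9

i=0 t=0 v=8: → [0,3); WM=-1
i=1 t=1 v=8: → [0,4); WM=0
i=2 t=3 v=5: → [0,6); WM=2
i=3 t=3 v=5: → [0,6); WM=2
i=4 t=4 v=2: → [0,7); WM=3
i=5 t=7 v=2: → [7,10); WM=6
i=6 t=7 v=8: → [7,10); WM=6
i=7 t=9 v=8: → [7,12); WM=8
i=8 t=6 v=8: → [0,12); WM=8
i=9 t=11 v=8: → [0,14); WM=10
i=10 t=14 v=6: → [14,17); WM=13
i=11 t=15 v=9: → [14,18); WM=14
i=12 t=16 v=7: → [14,19); WM=15
i=13 t=14 v=5: → [14,19); WM=15
i=14 t=15 v=8: → [14,19); WM=15
i=15 t=18 v=3: → [14,21); WM=17
i=16 t=19 v=3: → [14,22); WM=18
i=17 t=21 v=2: → [14,24); WM=20
i=18 t=20 v=1: → [14,24); WM=20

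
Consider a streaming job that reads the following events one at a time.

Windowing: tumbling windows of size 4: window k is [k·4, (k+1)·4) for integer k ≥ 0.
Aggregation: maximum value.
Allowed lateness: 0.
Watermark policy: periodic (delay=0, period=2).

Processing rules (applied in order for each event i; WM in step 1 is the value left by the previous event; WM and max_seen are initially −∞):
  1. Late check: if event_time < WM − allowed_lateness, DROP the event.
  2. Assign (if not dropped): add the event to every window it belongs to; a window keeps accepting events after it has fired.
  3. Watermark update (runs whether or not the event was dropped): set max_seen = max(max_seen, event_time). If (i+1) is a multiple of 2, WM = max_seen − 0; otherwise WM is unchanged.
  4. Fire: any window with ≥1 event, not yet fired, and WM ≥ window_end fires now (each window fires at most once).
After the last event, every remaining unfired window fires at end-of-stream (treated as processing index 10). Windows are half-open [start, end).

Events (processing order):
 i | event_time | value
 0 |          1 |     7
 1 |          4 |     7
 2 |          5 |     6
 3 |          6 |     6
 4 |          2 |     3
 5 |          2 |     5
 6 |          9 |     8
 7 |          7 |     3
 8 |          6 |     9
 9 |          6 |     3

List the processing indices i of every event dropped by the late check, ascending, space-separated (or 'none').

i=0 t=1 v=7: → [0,4); WM=−∞
i=1 t=4 v=7: → [4,8); WM=4; [0,4) fires=7
i=2 t=5 v=6: → [4,8); WM=4
i=3 t=6 v=6: → [4,8); WM=6
i=4 t=2 v=3: DROP (t<6-0); WM=6
i=5 t=2 v=5: DROP (t<6-0); WM=6
i=6 t=9 v=8: → [8,12); WM=6
i=7 t=7 v=3: → [4,8); WM=9; [4,8) fires=7
i=8 t=6 v=9: DROP (t<9-0); WM=9
i=9 t=6 v=3: DROP (t<9-0); WM=9

4 5 8 9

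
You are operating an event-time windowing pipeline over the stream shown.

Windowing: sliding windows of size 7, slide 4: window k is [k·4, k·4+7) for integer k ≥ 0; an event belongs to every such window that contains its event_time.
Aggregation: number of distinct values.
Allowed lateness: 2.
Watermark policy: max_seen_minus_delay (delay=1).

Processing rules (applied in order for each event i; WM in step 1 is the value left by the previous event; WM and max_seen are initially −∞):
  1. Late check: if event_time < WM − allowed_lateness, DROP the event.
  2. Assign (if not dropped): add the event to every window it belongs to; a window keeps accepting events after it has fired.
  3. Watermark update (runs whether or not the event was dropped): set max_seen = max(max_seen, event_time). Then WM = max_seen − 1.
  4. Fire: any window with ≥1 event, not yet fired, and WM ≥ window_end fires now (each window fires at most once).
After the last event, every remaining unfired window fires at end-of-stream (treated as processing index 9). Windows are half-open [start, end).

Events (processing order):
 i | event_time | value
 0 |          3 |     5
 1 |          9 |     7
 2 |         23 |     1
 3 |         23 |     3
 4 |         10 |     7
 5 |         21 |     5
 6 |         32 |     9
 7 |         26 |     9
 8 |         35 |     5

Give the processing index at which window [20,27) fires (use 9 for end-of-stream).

6

i=0 t=3 v=5: → [0,7); WM=2
i=1 t=9 v=7: → [8,15),[4,11); WM=8; [0,7) fires=1
i=2 t=23 v=1: → [20,27); WM=22; [4,11) fires=1 [8,15) fires=1
i=3 t=23 v=3: → [20,27); WM=22
i=4 t=10 v=7: DROP (t<22-2); WM=22
i=5 t=21 v=5: → [20,27),[16,23); WM=22
i=6 t=32 v=9: → [32,39),[28,35); WM=31; [16,23) fires=1 [20,27) fires=3
i=7 t=26 v=9: DROP (t<31-2); WM=31
i=8 t=35 v=5: → [32,39); WM=34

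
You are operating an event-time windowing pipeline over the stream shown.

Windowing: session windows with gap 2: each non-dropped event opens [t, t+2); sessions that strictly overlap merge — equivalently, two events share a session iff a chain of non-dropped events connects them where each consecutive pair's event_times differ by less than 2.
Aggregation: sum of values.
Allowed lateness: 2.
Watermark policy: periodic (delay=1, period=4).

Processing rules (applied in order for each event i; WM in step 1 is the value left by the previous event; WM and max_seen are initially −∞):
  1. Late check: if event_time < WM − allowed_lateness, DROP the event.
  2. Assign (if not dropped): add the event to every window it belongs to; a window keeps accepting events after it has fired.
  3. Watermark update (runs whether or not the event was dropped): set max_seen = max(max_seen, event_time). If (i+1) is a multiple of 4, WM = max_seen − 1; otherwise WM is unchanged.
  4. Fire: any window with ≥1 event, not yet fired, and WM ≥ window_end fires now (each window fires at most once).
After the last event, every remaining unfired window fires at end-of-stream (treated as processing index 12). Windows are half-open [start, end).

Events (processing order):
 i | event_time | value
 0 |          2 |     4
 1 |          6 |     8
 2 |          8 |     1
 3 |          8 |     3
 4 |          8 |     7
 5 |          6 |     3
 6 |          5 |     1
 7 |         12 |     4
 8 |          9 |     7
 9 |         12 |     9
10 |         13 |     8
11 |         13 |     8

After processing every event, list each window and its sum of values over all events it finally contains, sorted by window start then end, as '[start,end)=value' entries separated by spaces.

[2,4)=4 [5,8)=12 [8,11)=18 [12,15)=29

i=0 t=2 v=4: → [2,4); WM=−∞
i=1 t=6 v=8: → [6,8); WM=−∞
i=2 t=8 v=1: → [8,10); WM=−∞
i=3 t=8 v=3: → [8,10); WM=7
i=4 t=8 v=7: → [8,10); WM=7
i=5 t=6 v=3: → [6,8); WM=7
i=6 t=5 v=1: → [5,8); WM=7
i=7 t=12 v=4: → [12,14); WM=11
i=8 t=9 v=7: → [8,11); WM=11
i=9 t=12 v=9: → [12,14); WM=11
i=10 t=13 v=8: → [12,15); WM=11
i=11 t=13 v=8: → [12,15); WM=12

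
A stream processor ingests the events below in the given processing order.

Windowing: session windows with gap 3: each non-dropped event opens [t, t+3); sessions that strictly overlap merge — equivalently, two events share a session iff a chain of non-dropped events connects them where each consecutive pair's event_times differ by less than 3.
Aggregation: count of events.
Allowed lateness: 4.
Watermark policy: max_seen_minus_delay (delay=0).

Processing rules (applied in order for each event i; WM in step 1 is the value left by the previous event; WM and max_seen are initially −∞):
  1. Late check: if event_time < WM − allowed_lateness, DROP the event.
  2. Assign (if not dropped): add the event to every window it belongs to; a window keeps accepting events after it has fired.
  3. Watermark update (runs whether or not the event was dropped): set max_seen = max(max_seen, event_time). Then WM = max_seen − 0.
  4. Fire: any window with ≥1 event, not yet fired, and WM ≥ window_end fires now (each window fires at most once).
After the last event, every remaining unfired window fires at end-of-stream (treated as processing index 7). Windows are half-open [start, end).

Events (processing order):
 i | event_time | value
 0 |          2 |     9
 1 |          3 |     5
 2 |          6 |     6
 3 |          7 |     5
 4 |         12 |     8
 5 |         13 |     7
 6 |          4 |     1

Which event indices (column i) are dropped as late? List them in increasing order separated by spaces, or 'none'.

6

i=0 t=2 v=9: → [2,5); WM=2
i=1 t=3 v=5: → [2,6); WM=3
i=2 t=6 v=6: → [6,9); WM=6
i=3 t=7 v=5: → [6,10); WM=7
i=4 t=12 v=8: → [12,15); WM=12
i=5 t=13 v=7: → [12,16); WM=13
i=6 t=4 v=1: DROP (t<13-4); WM=13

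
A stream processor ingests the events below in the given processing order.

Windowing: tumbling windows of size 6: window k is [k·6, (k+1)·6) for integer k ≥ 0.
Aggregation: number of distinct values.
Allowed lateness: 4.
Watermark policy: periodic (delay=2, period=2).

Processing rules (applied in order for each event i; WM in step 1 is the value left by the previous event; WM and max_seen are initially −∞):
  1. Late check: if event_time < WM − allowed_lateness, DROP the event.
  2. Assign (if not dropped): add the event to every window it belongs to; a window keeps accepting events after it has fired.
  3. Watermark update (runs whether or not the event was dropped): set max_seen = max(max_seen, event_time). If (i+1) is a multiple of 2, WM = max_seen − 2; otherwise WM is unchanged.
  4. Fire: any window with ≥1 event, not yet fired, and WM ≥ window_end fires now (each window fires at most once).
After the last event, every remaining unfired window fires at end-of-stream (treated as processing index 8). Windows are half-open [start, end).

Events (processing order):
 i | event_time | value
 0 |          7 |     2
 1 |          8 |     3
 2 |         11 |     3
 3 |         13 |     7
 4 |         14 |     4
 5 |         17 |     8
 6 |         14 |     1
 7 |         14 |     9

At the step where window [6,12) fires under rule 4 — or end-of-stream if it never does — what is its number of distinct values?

2

i=0 t=7 v=2: → [6,12); WM=−∞
i=1 t=8 v=3: → [6,12); WM=6
i=2 t=11 v=3: → [6,12); WM=6
i=3 t=13 v=7: → [12,18); WM=11
i=4 t=14 v=4: → [12,18); WM=11
i=5 t=17 v=8: → [12,18); WM=15; [6,12) fires=2
i=6 t=14 v=1: → [12,18); WM=15
i=7 t=14 v=9: → [12,18); WM=15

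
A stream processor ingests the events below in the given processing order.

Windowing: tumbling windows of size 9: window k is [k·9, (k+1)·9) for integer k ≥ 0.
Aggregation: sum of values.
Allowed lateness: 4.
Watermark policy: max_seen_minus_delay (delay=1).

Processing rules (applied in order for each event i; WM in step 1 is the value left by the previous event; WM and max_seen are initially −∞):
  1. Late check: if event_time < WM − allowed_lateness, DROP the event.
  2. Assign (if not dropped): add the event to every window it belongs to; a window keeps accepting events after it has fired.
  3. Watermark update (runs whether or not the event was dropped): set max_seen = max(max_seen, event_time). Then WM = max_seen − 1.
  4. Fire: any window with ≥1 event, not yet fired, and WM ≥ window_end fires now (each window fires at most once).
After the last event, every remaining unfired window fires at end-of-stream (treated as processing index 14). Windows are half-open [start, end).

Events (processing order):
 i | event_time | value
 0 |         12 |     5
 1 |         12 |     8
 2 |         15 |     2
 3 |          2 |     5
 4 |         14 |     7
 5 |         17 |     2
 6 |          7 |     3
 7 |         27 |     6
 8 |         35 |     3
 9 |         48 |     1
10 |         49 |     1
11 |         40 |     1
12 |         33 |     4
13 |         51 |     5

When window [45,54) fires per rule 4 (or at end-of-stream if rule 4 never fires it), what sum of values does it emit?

7

i=0 t=12 v=5: → [9,18); WM=11
i=1 t=12 v=8: → [9,18); WM=11
i=2 t=15 v=2: → [9,18); WM=14
i=3 t=2 v=5: DROP (t<14-4); WM=14
i=4 t=14 v=7: → [9,18); WM=14
i=5 t=17 v=2: → [9,18); WM=16
i=6 t=7 v=3: DROP (t<16-4); WM=16
i=7 t=27 v=6: → [27,36); WM=26; [9,18) fires=24
i=8 t=35 v=3: → [27,36); WM=34
i=9 t=48 v=1: → [45,54); WM=47; [27,36) fires=9
i=10 t=49 v=1: → [45,54); WM=48
i=11 t=40 v=1: DROP (t<48-4); WM=48
i=12 t=33 v=4: DROP (t<48-4); WM=48
i=13 t=51 v=5: → [45,54); WM=50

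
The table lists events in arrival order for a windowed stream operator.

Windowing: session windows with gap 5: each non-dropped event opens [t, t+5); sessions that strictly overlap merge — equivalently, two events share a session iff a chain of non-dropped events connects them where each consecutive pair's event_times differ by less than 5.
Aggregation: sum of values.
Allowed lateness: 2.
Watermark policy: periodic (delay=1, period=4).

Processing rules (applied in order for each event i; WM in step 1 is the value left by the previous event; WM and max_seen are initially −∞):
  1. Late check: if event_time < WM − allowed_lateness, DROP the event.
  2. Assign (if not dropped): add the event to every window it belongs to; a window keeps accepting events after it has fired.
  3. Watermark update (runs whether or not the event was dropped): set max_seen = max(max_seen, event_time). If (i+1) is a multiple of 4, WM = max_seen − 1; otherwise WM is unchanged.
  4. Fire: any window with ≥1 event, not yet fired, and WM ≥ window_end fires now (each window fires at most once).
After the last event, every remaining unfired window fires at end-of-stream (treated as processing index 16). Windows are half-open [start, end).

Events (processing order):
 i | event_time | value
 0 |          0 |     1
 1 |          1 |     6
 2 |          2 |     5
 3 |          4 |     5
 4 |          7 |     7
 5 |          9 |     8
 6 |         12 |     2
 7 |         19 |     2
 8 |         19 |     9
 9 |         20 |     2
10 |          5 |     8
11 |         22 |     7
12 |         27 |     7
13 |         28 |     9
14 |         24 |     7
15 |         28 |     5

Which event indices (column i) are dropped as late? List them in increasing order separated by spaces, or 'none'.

10

i=0 t=0 v=1: → [0,5); WM=−∞
i=1 t=1 v=6: → [0,6); WM=−∞
i=2 t=2 v=5: → [0,7); WM=−∞
i=3 t=4 v=5: → [0,9); WM=3
i=4 t=7 v=7: → [0,12); WM=3
i=5 t=9 v=8: → [0,14); WM=3
i=6 t=12 v=2: → [0,17); WM=3
i=7 t=19 v=2: → [19,24); WM=18
i=8 t=19 v=9: → [19,24); WM=18
i=9 t=20 v=2: → [19,25); WM=18
i=10 t=5 v=8: DROP (t<18-2); WM=18
i=11 t=22 v=7: → [19,27); WM=21
i=12 t=27 v=7: → [27,32); WM=21
i=13 t=28 v=9: → [27,33); WM=21
i=14 t=24 v=7: → [19,33); WM=21
i=15 t=28 v=5: → [19,33); WM=27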